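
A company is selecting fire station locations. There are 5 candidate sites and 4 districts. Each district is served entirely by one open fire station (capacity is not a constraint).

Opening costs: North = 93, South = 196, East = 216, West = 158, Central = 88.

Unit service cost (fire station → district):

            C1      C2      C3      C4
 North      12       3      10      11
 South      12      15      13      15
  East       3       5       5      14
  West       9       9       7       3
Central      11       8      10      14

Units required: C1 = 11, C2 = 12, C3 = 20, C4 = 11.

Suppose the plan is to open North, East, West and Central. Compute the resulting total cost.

Each district is assigned to its cheapest site among the open ones.
{North, East, West, Central}: C1→East 3·11=33, C2→North 3·12=36, C3→East 5·20=100, C4→West 3·11=33. Service 202; fixed 555; total 757.

Total cost: 757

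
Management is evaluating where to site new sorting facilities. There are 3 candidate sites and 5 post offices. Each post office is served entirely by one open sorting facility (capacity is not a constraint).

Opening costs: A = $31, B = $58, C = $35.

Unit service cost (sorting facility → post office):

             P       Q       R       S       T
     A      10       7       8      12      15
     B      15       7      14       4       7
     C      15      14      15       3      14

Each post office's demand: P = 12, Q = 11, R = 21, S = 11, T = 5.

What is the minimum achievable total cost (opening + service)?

For any fixed open set, each post office goes to its cheapest open site; total = fixed + service.
{A, B}: P→A 10·12=120, Q→A 7·11=77, R→A 8·21=168, S→B 4·11=44, T→B 7·5=35. Service 444; fixed 89; total 533.
{A, C}: service 468 + fixed 66 = 534
{A, B, C}: service 433 + fixed 124 = 557
{A}: service 572 + fixed 31 = 603
No other subset beats 533.

Minimum total cost: 533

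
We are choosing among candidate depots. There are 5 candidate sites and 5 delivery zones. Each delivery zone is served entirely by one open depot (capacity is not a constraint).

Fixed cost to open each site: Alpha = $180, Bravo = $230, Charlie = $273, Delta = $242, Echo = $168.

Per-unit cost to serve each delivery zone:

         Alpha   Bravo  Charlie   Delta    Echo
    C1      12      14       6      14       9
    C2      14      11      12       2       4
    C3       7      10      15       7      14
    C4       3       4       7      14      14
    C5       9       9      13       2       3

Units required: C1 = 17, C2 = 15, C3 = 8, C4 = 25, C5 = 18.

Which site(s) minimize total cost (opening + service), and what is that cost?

For any fixed open set, each delivery zone goes to its cheapest open site; total = fixed + service.
{Alpha, Echo}: C1→Echo 9·17=153, C2→Echo 4·15=60, C3→Alpha 7·8=56, C4→Alpha 3·25=75, C5→Echo 3·18=54. Service 398; fixed 348; total 746.
{Alpha, Delta}: service 401 + fixed 422 = 823
{Bravo, Echo}: C1→Echo 9·17=153, C2→Echo 4·15=60, C3→Bravo 10·8=80, C4→Bravo 4·25=100, C5→Echo 3·18=54. Service 447; fixed 398; total 845.
{Alpha, Bravo, Charlie, Delta, Echo}: service 299 + fixed 1093 = 1392
No other subset beats 746.

Open Alpha and Echo; minimum total cost 746.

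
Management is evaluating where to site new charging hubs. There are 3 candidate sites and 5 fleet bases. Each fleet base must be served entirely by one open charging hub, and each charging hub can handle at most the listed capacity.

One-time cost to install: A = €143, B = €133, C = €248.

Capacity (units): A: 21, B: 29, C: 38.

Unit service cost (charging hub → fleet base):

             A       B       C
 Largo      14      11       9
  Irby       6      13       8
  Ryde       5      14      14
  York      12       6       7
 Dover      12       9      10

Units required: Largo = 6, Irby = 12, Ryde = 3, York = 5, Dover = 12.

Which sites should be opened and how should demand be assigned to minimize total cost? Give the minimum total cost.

Open {A, B}: Largo→B 11·6=66, Irby→A 6·12=72, Ryde→A 5·3=15, York→B 6·5=30, Dover→B 9·12=108.
Loads: A carries 15/21, B carries 23/29. Service 291; fixed 276; total 567.
Next best feasible plan costs 585.

Minimum total cost: 567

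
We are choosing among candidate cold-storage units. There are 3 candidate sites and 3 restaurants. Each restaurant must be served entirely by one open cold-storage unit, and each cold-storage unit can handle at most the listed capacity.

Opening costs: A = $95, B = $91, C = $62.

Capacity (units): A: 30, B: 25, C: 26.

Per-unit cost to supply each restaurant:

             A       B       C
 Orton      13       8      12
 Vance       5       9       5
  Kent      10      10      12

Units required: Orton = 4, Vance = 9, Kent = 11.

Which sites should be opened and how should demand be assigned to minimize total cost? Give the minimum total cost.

Open {C}: Orton→C 12·4=48, Vance→C 5·9=45, Kent→C 12·11=132.
Loads: C carries 24/26. Service 225; fixed 62; total 287.
Next best feasible plan costs 302.

Minimum total cost: 287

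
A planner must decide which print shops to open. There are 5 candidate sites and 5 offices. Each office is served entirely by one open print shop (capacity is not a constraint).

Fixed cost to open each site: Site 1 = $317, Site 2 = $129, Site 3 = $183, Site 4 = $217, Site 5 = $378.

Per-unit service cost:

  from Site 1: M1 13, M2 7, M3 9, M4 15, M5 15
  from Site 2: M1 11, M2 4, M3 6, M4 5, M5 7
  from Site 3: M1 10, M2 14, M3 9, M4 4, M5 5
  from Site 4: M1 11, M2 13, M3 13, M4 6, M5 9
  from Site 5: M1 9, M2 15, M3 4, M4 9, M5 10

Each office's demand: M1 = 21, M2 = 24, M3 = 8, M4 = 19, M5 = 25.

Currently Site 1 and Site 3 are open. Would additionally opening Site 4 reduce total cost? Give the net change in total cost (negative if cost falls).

No — net change +217 (cost rises by 217).

Current service cost with {Site 1, Site 3}: 651.
Adding Site 4: each office re-picks its cheapest; new service cost 651, saving 0.
Extra fixed cost: 217. Net change = 217 − 0 = 217.
(Totals: 1151 → 1368.)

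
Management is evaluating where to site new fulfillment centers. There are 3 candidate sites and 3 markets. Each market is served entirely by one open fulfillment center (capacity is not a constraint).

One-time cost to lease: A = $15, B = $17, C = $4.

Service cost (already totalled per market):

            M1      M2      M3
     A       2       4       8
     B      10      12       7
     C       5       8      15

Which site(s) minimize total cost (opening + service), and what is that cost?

Open A only; minimum total cost 29.

For any fixed open set, each market goes to its cheapest open site; total = fixed + service.
{A}: M1→A 2, M2→A 4, M3→A 8. Service 14; fixed 15; total 29.
{C}: service 28 + fixed 4 = 32
{A, C}: service 14 + fixed 19 = 33
{A, B, C}: service 13 + fixed 36 = 49
(All 7 nonempty subsets were checked; A only is lowest.)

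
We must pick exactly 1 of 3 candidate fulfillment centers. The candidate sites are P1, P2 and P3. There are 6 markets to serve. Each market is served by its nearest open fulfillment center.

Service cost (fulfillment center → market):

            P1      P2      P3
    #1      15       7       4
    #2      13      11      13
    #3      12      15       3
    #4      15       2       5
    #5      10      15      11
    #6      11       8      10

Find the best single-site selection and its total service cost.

Choose P3 only; total service cost 46.

With exactly 1 open, each market uses its cheapest among the chosen.
{P3}: #1→P3 4, #2→P3 13, #3→P3 3, #4→P3 5, #5→P3 11, #6→P3 10. Service cost 46.
{P2}: service cost 58
{P1}: service cost 76
Among all 3 size-1 choices, {P3} is lowest.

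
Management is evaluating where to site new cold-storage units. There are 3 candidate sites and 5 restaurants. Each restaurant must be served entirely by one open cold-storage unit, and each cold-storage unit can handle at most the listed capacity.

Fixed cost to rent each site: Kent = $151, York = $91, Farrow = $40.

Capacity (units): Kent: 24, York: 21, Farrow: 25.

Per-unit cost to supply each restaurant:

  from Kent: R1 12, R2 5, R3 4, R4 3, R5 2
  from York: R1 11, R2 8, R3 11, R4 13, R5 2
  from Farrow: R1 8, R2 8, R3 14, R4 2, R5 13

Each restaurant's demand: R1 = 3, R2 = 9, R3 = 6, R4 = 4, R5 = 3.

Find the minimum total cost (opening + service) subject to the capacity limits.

Minimum total cost: 267

Open {Farrow}: R1→Farrow 8·3=24, R2→Farrow 8·9=72, R3→Farrow 14·6=84, R4→Farrow 2·4=8, R5→Farrow 13·3=39.
Loads: Farrow carries 25/25. Service 227; fixed 40; total 267.
Next best feasible plan costs 298.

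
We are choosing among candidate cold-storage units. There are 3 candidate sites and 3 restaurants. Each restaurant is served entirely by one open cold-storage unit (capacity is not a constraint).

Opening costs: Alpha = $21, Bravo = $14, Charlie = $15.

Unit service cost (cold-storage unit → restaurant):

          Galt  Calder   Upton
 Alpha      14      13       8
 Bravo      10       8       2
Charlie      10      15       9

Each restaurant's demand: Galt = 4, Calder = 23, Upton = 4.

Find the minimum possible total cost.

For any fixed open set, each restaurant goes to its cheapest open site; total = fixed + service.
{Bravo}: Galt→Bravo 10·4=40, Calder→Bravo 8·23=184, Upton→Bravo 2·4=8. Service 232; fixed 14; total 246.
{Bravo, Charlie}: Galt→Bravo 10·4=40, Calder→Bravo 8·23=184, Upton→Bravo 2·4=8. Service 232; fixed 29; total 261.
{Alpha, Bravo}: Galt→Bravo 10·4=40, Calder→Bravo 8·23=184, Upton→Bravo 2·4=8. Service 232; fixed 35; total 267.
{Alpha, Bravo, Charlie}: Galt→Bravo 10·4=40, Calder→Bravo 8·23=184, Upton→Bravo 2·4=8. Service 232; fixed 50; total 282.
(All 7 nonempty subsets were checked; Bravo only is lowest.)

Minimum total cost: 246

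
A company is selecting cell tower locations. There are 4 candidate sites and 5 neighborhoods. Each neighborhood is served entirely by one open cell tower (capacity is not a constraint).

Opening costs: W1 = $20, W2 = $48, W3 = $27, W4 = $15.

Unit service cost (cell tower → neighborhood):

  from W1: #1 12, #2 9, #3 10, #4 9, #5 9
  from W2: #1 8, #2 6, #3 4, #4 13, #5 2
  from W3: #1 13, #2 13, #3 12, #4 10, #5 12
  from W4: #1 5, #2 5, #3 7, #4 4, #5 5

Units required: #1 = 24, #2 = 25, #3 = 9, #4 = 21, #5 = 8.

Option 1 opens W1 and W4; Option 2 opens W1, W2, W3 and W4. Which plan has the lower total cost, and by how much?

Option 1 is cheaper by 24.

Option 1: {W1, W4}: #1→W4 5·24=120, #2→W4 5·25=125, #3→W4 7·9=63, #4→W4 4·21=84, #5→W4 5·8=40. Service 432; fixed 35; total 467.
Option 2: {W1, W2, W3, W4}: #1→W4 5·24=120, #2→W4 5·25=125, #3→W2 4·9=36, #4→W4 4·21=84, #5→W2 2·8=16. Service 381; fixed 110; total 491.
Difference: |467 − 491| = 24.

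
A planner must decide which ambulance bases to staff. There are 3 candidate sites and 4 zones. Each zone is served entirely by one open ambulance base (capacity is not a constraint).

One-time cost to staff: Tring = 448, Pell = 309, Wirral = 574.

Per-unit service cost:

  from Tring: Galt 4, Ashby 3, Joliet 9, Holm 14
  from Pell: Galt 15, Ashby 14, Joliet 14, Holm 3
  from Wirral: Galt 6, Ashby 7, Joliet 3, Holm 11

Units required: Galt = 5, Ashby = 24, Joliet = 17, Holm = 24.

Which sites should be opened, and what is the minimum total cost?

For any fixed open set, each zone goes to its cheapest open site; total = fixed + service.
{Tring}: Galt→Tring 4·5=20, Ashby→Tring 3·24=72, Joliet→Tring 9·17=153, Holm→Tring 14·24=336. Service 581; fixed 448; total 1029.
{Pell}: service 721 + fixed 309 = 1030
{Tring, Pell}: Galt→Tring 4·5=20, Ashby→Tring 3·24=72, Joliet→Tring 9·17=153, Holm→Pell 3·24=72. Service 317; fixed 757; total 1074.
{Tring, Pell, Wirral}: service 215 + fixed 1331 = 1546
(All 7 nonempty subsets were checked; Tring only is lowest.)

Open Tring only; minimum total cost 1029.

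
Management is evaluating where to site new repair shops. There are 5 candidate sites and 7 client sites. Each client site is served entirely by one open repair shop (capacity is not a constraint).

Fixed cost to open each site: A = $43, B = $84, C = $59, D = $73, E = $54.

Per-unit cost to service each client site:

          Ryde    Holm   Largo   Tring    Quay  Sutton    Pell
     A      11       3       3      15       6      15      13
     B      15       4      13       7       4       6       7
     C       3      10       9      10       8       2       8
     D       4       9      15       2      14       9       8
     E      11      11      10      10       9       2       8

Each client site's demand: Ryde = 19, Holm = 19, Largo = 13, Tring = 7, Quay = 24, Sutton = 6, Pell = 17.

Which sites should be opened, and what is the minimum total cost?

For any fixed open set, each client site goes to its cheapest open site; total = fixed + service.
{A, B, C}: Ryde→C 3·19=57, Holm→A 3·19=57, Largo→A 3·13=39, Tring→B 7·7=49, Quay→B 4·24=96, Sutton→C 2·6=12, Pell→B 7·17=119. Service 429; fixed 186; total 615.
{A, C}: Ryde→C 3·19=57, Holm→A 3·19=57, Largo→A 3·13=39, Tring→C 10·7=70, Quay→A 6·24=144, Sutton→C 2·6=12, Pell→C 8·17=136. Service 515; fixed 102; total 617.
{A, C, D}: Ryde→C 3·19=57, Holm→A 3·19=57, Largo→A 3·13=39, Tring→D 2·7=14, Quay→A 6·24=144, Sutton→C 2·6=12, Pell→C 8·17=136. Service 459; fixed 175; total 634.
{A, B, C, D, E}: service 394 + fixed 313 = 707
No other subset beats 615.

Open A, B and C; minimum total cost 615.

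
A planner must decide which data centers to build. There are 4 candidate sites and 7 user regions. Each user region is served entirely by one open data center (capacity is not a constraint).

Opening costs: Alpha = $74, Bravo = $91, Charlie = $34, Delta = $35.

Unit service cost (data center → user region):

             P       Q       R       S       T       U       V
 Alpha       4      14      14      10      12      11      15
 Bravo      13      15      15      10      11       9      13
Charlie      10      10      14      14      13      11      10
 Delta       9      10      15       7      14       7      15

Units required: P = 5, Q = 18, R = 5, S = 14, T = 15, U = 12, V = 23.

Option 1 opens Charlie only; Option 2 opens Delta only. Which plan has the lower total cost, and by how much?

Option 1: {Charlie}: P→Charlie 10·5=50, Q→Charlie 10·18=180, R→Charlie 14·5=70, S→Charlie 14·14=196, T→Charlie 13·15=195, U→Charlie 11·12=132, V→Charlie 10·23=230. Service 1053; fixed 34; total 1087.
Option 2: {Delta}: P→Delta 9·5=45, Q→Delta 10·18=180, R→Delta 15·5=75, S→Delta 7·14=98, T→Delta 14·15=210, U→Delta 7·12=84, V→Delta 15·23=345. Service 1037; fixed 35; total 1072.
Difference: |1087 − 1072| = 15.

Option 2 is cheaper by 15.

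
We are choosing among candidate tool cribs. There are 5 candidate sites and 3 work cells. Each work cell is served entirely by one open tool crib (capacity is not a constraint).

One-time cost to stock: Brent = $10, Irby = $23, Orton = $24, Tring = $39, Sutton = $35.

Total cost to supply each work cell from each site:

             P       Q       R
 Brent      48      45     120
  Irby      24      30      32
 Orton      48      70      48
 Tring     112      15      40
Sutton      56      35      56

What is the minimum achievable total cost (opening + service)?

Minimum total cost: 109

For any fixed open set, each work cell goes to its cheapest open site; total = fixed + service.
{Irby}: P→Irby 24, Q→Irby 30, R→Irby 32. Service 86; fixed 23; total 109.
{Brent, Irby}: service 86 + fixed 33 = 119
{Irby, Orton}: service 86 + fixed 47 = 133
{Brent, Irby, Orton, Tring, Sutton}: service 71 + fixed 131 = 202
No other subset beats 109.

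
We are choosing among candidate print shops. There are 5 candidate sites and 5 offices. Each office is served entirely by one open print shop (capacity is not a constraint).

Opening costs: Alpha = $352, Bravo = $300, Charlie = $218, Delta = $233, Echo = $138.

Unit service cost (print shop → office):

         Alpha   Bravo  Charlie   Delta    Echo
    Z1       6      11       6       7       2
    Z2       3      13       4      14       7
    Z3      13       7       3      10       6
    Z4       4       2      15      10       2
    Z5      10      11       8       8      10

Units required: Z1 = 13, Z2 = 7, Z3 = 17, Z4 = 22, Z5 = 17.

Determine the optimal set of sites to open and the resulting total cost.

Open Echo only; minimum total cost 529.

For any fixed open set, each office goes to its cheapest open site; total = fixed + service.
{Echo}: Z1→Echo 2·13=26, Z2→Echo 7·7=49, Z3→Echo 6·17=102, Z4→Echo 2·22=44, Z5→Echo 10·17=170. Service 391; fixed 138; total 529.
{Charlie, Echo}: service 285 + fixed 356 = 641
{Delta, Echo}: Z1→Echo 2·13=26, Z2→Echo 7·7=49, Z3→Echo 6·17=102, Z4→Echo 2·22=44, Z5→Delta 8·17=136. Service 357; fixed 371; total 728.
{Alpha, Bravo, Charlie, Delta, Echo}: service 278 + fixed 1241 = 1519
No other subset beats 529.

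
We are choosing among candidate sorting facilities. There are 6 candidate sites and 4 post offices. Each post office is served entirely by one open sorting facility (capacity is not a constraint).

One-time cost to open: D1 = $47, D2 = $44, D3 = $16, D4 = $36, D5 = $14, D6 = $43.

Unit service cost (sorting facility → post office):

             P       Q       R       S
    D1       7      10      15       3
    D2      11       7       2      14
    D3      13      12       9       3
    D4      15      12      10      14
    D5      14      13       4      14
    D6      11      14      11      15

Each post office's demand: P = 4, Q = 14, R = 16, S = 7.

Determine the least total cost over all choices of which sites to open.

For any fixed open set, each post office goes to its cheapest open site; total = fixed + service.
{D2, D3}: P→D2 11·4=44, Q→D2 7·14=98, R→D2 2·16=32, S→D3 3·7=21. Service 195; fixed 60; total 255.
{D2, D3, D5}: service 195 + fixed 74 = 269
{D1, D2}: P→D1 7·4=28, Q→D2 7·14=98, R→D2 2·16=32, S→D1 3·7=21. Service 179; fixed 91; total 270.
{D1, D2, D3, D4, D5, D6}: service 179 + fixed 200 = 379
No other subset beats 255.

Minimum total cost: 255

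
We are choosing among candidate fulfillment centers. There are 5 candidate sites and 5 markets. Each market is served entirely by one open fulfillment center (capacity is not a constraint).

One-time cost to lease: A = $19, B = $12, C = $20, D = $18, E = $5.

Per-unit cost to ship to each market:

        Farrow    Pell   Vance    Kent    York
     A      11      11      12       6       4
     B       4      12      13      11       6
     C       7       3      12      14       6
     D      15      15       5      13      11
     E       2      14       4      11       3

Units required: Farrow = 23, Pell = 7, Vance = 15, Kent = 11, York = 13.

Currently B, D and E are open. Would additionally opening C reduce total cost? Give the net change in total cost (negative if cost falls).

Yes — net change −43 (cost falls by 43).

Current service cost with {B, D, E}: 350.
Adding C: each market re-picks its cheapest; new service cost 287, saving 63.
Extra fixed cost: 20. Net change = 20 − 63 = -43.
(Totals: 385 → 342.)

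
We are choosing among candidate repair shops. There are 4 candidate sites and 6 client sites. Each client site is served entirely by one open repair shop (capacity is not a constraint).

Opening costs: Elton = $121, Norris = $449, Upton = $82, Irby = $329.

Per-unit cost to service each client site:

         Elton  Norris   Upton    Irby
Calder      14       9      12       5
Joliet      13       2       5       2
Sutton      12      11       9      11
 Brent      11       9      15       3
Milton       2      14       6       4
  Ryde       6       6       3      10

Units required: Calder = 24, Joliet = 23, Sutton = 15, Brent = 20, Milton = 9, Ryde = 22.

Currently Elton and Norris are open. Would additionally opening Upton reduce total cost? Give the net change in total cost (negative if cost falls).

Current service cost with {Elton, Norris}: 757.
Adding Upton: each client site re-picks its cheapest; new service cost 661, saving 96.
Extra fixed cost: 82. Net change = 82 − 96 = -14.
(Totals: 1327 → 1313.)

Yes — net change −14 (cost falls by 14).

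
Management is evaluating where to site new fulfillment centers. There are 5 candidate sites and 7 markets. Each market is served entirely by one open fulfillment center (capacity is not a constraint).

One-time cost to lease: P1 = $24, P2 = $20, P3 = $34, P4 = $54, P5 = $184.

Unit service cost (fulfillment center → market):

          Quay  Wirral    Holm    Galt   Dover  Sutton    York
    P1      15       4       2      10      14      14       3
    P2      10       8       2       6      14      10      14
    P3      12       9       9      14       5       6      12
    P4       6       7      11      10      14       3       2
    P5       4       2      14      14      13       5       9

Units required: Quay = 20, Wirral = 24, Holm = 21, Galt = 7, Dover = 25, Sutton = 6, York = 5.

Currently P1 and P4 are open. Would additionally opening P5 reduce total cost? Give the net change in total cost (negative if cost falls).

Current service cost with {P1, P4}: 706.
Adding P5: each market re-picks its cheapest; new service cost 593, saving 113.
Extra fixed cost: 184. Net change = 184 − 113 = 71.
(Totals: 784 → 855.)

No — net change +71 (cost rises by 71).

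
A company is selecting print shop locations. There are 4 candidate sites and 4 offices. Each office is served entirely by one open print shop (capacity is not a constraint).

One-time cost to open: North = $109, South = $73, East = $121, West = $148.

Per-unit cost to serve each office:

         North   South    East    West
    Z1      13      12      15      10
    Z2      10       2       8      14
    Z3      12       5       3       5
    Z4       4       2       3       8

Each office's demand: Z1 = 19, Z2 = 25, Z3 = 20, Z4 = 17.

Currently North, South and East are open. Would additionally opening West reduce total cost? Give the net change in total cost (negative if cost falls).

No — net change +110 (cost rises by 110).

Current service cost with {North, South, East}: 372.
Adding West: each office re-picks its cheapest; new service cost 334, saving 38.
Extra fixed cost: 148. Net change = 148 − 38 = 110.
(Totals: 675 → 785.)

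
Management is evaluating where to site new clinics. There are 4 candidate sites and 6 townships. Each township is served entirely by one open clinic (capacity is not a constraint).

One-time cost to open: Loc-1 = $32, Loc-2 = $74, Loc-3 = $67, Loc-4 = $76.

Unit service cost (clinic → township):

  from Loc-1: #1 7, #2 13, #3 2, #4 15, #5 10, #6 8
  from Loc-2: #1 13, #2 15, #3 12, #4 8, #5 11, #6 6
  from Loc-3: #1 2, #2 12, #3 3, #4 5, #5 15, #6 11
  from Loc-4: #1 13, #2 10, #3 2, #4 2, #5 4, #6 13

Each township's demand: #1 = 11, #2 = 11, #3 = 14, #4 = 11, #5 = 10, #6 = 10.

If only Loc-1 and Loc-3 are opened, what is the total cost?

Each township is assigned to its cheapest site among the open ones.
{Loc-1, Loc-3}: #1→Loc-3 2·11=22, #2→Loc-3 12·11=132, #3→Loc-1 2·14=28, #4→Loc-3 5·11=55, #5→Loc-1 10·10=100, #6→Loc-1 8·10=80. Service 417; fixed 99; total 516.

Total cost: 516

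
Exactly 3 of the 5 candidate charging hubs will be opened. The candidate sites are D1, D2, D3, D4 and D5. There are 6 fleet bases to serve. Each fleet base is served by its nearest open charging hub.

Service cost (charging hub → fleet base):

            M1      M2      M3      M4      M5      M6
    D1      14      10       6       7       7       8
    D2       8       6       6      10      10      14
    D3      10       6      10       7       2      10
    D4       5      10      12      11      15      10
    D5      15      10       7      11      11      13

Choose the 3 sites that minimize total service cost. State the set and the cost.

Choose D1, D3 and D4; total service cost 34.

With exactly 3 open, each fleet base uses its cheapest among the chosen.
{D1, D3, D4}: M1→D4 5, M2→D3 6, M3→D1 6, M4→D1 7, M5→D3 2, M6→D1 8. Service cost 34.
{D2, D3, D4}: service cost 36
{D1, D2, D3}: service cost 37
Among all 10 size-3 choices, {D1, D3, D4} is lowest.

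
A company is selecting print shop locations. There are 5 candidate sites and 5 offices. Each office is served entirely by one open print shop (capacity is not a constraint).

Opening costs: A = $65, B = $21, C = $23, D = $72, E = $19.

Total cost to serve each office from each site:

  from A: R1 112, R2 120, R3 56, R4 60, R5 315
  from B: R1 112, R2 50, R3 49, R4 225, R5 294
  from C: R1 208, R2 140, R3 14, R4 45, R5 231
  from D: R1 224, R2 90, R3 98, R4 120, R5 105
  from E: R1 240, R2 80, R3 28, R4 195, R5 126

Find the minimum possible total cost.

Minimum total cost: 410

For any fixed open set, each office goes to its cheapest open site; total = fixed + service.
{B, C, E}: R1→B 112, R2→B 50, R3→C 14, R4→C 45, R5→E 126. Service 347; fixed 63; total 410.
{B, C, D}: R1→B 112, R2→B 50, R3→C 14, R4→C 45, R5→D 105. Service 326; fixed 116; total 442.
{B, C, D, E}: service 326 + fixed 135 = 461
{A, B, C, D, E}: R1→A 112, R2→B 50, R3→C 14, R4→C 45, R5→D 105. Service 326; fixed 200; total 526.
No other subset beats 410.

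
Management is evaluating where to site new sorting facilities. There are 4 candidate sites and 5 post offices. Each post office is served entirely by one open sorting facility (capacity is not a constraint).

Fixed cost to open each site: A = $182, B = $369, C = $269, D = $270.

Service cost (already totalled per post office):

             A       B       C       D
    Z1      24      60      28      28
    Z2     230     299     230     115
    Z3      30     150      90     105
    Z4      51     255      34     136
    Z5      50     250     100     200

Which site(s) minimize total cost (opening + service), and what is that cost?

For any fixed open set, each post office goes to its cheapest open site; total = fixed + service.
{A}: Z1→A 24, Z2→A 230, Z3→A 30, Z4→A 51, Z5→A 50. Service 385; fixed 182; total 567.
{A, D}: Z1→A 24, Z2→D 115, Z3→A 30, Z4→A 51, Z5→A 50. Service 270; fixed 452; total 722.
{C}: Z1→C 28, Z2→C 230, Z3→C 90, Z4→C 34, Z5→C 100. Service 482; fixed 269; total 751.
{A, B, C, D}: service 253 + fixed 1090 = 1343
No other subset beats 567.

Open A only; minimum total cost 567.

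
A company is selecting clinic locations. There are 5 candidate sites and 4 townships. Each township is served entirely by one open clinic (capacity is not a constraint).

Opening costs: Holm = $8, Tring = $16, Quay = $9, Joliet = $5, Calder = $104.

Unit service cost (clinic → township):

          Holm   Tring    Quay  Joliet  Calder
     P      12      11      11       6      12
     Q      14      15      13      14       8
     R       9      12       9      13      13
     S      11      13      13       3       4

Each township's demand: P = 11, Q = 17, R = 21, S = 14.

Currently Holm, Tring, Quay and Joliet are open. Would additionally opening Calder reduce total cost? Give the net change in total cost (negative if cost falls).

Current service cost with {Holm, Tring, Quay, Joliet}: 518.
Adding Calder: each township re-picks its cheapest; new service cost 433, saving 85.
Extra fixed cost: 104. Net change = 104 − 85 = 19.
(Totals: 556 → 575.)

No — net change +19 (cost rises by 19).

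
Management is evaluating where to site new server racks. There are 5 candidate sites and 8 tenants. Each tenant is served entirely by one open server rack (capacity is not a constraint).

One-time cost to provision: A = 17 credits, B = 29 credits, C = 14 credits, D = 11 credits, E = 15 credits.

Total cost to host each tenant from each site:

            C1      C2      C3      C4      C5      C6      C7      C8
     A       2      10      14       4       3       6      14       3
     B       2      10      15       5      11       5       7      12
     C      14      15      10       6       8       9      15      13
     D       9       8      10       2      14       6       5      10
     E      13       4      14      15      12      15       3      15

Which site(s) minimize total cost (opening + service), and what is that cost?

Open A and D; minimum total cost 67.

For any fixed open set, each tenant goes to its cheapest open site; total = fixed + service.
{A, D}: C1→A 2, C2→D 8, C3→D 10, C4→D 2, C5→A 3, C6→A 6, C7→D 5, C8→A 3. Service 39; fixed 28; total 67.
{A, E}: service 39 + fixed 32 = 71
{A}: service 56 + fixed 17 = 73
{A, B, C, D, E}: service 32 + fixed 86 = 118
No other subset beats 67.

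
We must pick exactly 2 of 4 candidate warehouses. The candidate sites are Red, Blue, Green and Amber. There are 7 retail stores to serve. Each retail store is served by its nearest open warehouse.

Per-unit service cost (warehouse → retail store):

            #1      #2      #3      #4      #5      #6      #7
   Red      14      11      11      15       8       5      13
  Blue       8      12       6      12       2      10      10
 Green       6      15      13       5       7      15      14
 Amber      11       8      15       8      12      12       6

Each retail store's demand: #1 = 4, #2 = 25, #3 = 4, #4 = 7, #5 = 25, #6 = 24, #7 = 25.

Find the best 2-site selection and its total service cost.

Choose Blue and Amber; total service cost 752.

With exactly 2 open, each retail store uses its cheapest among the chosen.
{Blue, Amber}: #1→Blue 8·4=32, #2→Amber 8·25=200, #3→Blue 6·4=24, #4→Amber 8·7=56, #5→Blue 2·25=50, #6→Blue 10·24=240, #7→Amber 6·25=150. Service cost 752.
{Red, Amber}: service cost 814
{Red, Blue}: service cost 835
Among all 6 size-2 choices, {Blue, Amber} is lowest.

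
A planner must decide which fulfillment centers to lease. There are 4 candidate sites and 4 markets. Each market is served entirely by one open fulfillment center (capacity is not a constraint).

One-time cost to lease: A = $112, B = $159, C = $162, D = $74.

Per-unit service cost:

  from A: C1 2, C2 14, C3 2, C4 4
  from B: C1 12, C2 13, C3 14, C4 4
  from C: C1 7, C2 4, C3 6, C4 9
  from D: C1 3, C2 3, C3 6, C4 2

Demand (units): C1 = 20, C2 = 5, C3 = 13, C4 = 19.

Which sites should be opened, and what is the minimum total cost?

Open D only; minimum total cost 265.

For any fixed open set, each market goes to its cheapest open site; total = fixed + service.
{D}: C1→D 3·20=60, C2→D 3·5=15, C3→D 6·13=78, C4→D 2·19=38. Service 191; fixed 74; total 265.
{A, D}: service 119 + fixed 186 = 305
{A}: service 212 + fixed 112 = 324
{A, B, C, D}: service 119 + fixed 507 = 626
(All 15 nonempty subsets were checked; D only is lowest.)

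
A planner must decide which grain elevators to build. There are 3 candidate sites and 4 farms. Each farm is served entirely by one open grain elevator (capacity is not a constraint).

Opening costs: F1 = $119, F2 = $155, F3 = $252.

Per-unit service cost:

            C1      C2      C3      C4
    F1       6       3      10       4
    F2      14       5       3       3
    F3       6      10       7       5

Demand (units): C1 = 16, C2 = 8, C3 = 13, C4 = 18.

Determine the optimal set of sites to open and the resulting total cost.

For any fixed open set, each farm goes to its cheapest open site; total = fixed + service.
{F1}: C1→F1 6·16=96, C2→F1 3·8=24, C3→F1 10·13=130, C4→F1 4·18=72. Service 322; fixed 119; total 441.
{F1, F2}: C1→F1 6·16=96, C2→F1 3·8=24, C3→F2 3·13=39, C4→F2 3·18=54. Service 213; fixed 274; total 487.
{F2}: service 357 + fixed 155 = 512
{F1, F2, F3}: service 213 + fixed 526 = 739
No other subset beats 441.

Open F1 only; minimum total cost 441.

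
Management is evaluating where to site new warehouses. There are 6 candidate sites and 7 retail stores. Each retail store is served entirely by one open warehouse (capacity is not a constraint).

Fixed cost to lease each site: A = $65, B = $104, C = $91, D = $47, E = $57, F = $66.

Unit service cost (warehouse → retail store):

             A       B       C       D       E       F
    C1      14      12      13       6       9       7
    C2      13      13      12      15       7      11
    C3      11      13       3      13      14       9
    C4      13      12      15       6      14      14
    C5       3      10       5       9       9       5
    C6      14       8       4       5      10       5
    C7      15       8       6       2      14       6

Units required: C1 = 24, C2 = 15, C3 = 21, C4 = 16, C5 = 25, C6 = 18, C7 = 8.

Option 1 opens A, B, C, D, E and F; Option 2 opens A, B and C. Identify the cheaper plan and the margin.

Option 1: {A, B, C, D, E, F}: C1→D 6·24=144, C2→E 7·15=105, C3→C 3·21=63, C4→D 6·16=96, C5→A 3·25=75, C6→C 4·18=72, C7→D 2·8=16. Service 571; fixed 430; total 1001.
Option 2: {A, B, C}: C1→B 12·24=288, C2→C 12·15=180, C3→C 3·21=63, C4→B 12·16=192, C5→A 3·25=75, C6→C 4·18=72, C7→C 6·8=48. Service 918; fixed 260; total 1178.
Difference: |1001 − 1178| = 177.

Option 1 is cheaper by 177.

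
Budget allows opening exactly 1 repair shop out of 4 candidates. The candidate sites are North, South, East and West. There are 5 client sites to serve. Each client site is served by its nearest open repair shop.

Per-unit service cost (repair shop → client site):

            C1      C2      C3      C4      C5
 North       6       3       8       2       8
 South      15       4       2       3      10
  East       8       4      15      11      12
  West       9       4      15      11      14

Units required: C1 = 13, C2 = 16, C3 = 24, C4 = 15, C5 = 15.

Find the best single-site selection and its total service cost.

Choose North only; total service cost 468.

With exactly 1 open, each client site uses its cheapest among the chosen.
{North}: C1→North 6·13=78, C2→North 3·16=48, C3→North 8·24=192, C4→North 2·15=30, C5→North 8·15=120. Service cost 468.
{South}: service cost 502
{East}: service cost 873
Among all 4 size-1 choices, {North} is lowest.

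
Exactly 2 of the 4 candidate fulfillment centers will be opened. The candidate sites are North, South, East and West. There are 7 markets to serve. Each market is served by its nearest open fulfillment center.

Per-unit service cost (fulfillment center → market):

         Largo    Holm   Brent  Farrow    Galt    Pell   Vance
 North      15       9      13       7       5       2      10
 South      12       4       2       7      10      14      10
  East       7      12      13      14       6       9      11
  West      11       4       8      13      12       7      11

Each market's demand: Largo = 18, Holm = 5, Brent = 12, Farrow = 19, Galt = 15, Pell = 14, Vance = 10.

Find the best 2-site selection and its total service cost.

With exactly 2 open, each market uses its cheapest among the chosen.
{North, South}: Largo→South 12·18=216, Holm→South 4·5=20, Brent→South 2·12=24, Farrow→North 7·19=133, Galt→North 5·15=75, Pell→North 2·14=28, Vance→North 10·10=100. Service cost 596.
{South, East}: service cost 619
{North, West}: service cost 650
Among all 6 size-2 choices, {North, South} is lowest.

Choose North and South; total service cost 596.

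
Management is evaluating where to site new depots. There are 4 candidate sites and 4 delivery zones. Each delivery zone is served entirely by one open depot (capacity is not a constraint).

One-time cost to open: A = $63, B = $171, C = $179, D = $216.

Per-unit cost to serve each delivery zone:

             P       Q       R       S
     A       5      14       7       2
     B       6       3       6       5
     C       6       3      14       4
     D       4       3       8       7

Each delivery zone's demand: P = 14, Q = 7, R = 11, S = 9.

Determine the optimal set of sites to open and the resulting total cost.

Open A only; minimum total cost 326.

For any fixed open set, each delivery zone goes to its cheapest open site; total = fixed + service.
{A}: P→A 5·14=70, Q→A 14·7=98, R→A 7·11=77, S→A 2·9=18. Service 263; fixed 63; total 326.
{B}: P→B 6·14=84, Q→B 3·7=21, R→B 6·11=66, S→B 5·9=45. Service 216; fixed 171; total 387.
{A, B}: P→A 5·14=70, Q→B 3·7=21, R→B 6·11=66, S→A 2·9=18. Service 175; fixed 234; total 409.
{A, B, C, D}: service 161 + fixed 629 = 790
(All 15 nonempty subsets were checked; A only is lowest.)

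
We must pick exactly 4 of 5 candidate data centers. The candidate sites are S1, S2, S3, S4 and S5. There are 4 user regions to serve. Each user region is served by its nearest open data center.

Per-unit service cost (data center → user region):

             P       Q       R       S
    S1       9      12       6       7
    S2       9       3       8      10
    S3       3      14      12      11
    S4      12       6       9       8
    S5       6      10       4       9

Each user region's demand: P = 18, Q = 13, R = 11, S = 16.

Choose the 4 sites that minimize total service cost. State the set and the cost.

Choose S1, S2, S3 and S5; total service cost 249.

With exactly 4 open, each user region uses its cheapest among the chosen.
{S1, S2, S3, S5}: P→S3 3·18=54, Q→S2 3·13=39, R→S5 4·11=44, S→S1 7·16=112. Service cost 249.
{S2, S3, S4, S5}: service cost 265
{S1, S2, S3, S4}: service cost 271
Among all 5 size-4 choices, {S1, S2, S3, S5} is lowest.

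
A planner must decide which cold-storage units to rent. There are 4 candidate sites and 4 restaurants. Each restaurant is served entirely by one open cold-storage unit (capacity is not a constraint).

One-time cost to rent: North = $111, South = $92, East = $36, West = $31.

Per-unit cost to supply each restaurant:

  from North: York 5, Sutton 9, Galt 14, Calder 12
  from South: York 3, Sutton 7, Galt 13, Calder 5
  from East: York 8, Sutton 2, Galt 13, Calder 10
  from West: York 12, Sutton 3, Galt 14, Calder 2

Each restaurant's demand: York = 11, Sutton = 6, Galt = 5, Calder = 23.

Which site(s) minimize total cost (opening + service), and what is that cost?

For any fixed open set, each restaurant goes to its cheapest open site; total = fixed + service.
{East, West}: York→East 8·11=88, Sutton→East 2·6=12, Galt→East 13·5=65, Calder→West 2·23=46. Service 211; fixed 67; total 278.
{South, West}: service 162 + fixed 123 = 285
{West}: service 266 + fixed 31 = 297
{North, South, East, West}: service 156 + fixed 270 = 426
No other subset beats 278.

Open East and West; minimum total cost 278.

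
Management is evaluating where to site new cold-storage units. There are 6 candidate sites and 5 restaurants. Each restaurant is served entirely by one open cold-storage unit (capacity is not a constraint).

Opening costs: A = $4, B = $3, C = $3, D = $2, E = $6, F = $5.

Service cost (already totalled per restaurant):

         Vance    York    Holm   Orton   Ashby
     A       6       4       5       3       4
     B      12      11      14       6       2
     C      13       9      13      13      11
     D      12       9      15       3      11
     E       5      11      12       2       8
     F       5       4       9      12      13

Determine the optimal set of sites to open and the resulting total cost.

Open A only; minimum total cost 26.

For any fixed open set, each restaurant goes to its cheapest open site; total = fixed + service.
{A}: Vance→A 6, York→A 4, Holm→A 5, Orton→A 3, Ashby→A 4. Service 22; fixed 4; total 26.
{A, B}: service 20 + fixed 7 = 27
{A, D}: service 22 + fixed 6 = 28
{A, B, C, D, E, F}: Vance→E 5, York→A 4, Holm→A 5, Orton→E 2, Ashby→B 2. Service 18; fixed 23; total 41.
No other subset beats 26.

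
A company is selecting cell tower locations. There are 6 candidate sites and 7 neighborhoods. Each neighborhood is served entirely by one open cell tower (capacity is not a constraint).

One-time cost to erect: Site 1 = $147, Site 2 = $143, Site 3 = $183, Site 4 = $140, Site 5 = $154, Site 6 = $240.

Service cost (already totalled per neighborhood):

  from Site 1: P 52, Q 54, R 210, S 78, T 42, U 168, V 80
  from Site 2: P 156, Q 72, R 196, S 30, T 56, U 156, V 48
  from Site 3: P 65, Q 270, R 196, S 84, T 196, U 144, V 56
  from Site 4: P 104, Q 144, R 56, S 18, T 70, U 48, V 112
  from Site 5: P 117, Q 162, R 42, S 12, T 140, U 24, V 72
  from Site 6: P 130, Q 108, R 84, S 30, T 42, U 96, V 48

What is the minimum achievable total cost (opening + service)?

For any fixed open set, each neighborhood goes to its cheapest open site; total = fixed + service.
{Site 1, Site 5}: P→Site 1 52, Q→Site 1 54, R→Site 5 42, S→Site 5 12, T→Site 1 42, U→Site 5 24, V→Site 5 72. Service 298; fixed 301; total 599.
{Site 1, Site 4}: P→Site 1 52, Q→Site 1 54, R→Site 4 56, S→Site 4 18, T→Site 1 42, U→Site 4 48, V→Site 1 80. Service 350; fixed 287; total 637.
{Site 2, Site 5}: service 371 + fixed 297 = 668
{Site 1, Site 2, Site 3, Site 4, Site 5, Site 6}: P→Site 1 52, Q→Site 1 54, R→Site 5 42, S→Site 5 12, T→Site 1 42, U→Site 5 24, V→Site 2 48. Service 274; fixed 1007; total 1281.
No other subset beats 599.

Minimum total cost: 599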